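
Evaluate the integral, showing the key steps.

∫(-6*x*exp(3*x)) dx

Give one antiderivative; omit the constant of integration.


Step 1. Integrate ∫(-6*x*exp(3*x)) dx by parts with u = x, dv = (-6*exp(3*x)) dx, so v = -2*exp(3*x): now -2*x*exp(3*x) + ∫(2*exp(3*x)) dx.
Step 2. Evaluate the standard form: now -2*x*exp(3*x) + 2*exp(3*x)/3.
Answer: -2*x*exp(3*x) + 2*exp(3*x)/3.


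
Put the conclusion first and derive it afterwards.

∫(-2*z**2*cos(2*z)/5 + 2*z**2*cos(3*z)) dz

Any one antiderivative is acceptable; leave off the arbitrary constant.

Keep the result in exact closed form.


The answer is -z**2*sin(2*z)/5 + 2*z**2*sin(3*z)/3 - z*cos(2*z)/5 + 4*z*cos(3*z)/9 + sin(2*z)/10 - 4*sin(3*z)/27.
Step 1. Rewrite: now ∫(-2*z**2*cos(2*z)/5) dz + ∫(2*z**2*cos(3*z)) dz.
Step 2. Integrate ∫(-2*z**2*cos(2*z)/5) dz by parts with u = z**2, dv = (-2*cos(2*z)/5) dz, so v = -sin(2*z)/5: now -z**2*sin(2*z)/5 + ∫(2*z*sin(2*z)/5) dz + ∫(2*z**2*cos(3*z)) dz.
Step 3. Integrate ∫(2*z*sin(2*z)/5) dz by parts with u = z, dv = (2*sin(2*z)/5) dz, so v = -cos(2*z)/5: now -z**2*sin(2*z)/5 - z*cos(2*z)/5 + ∫(2*z**2*cos(3*z)) dz + ∫(cos(2*z)/5) dz.
Step 4. Evaluate the standard form: now -z**2*sin(2*z)/5 - z*cos(2*z)/5 + sin(2*z)/10 + ∫(2*z**2*cos(3*z)) dz.
Step 5. Integrate ∫(2*z**2*cos(3*z)) dz by parts with u = z**2, dv = (2*cos(3*z)) dz, so v = 2*sin(3*z)/3: now -z**2*sin(2*z)/5 + 2*z**2*sin(3*z)/3 - z*cos(2*z)/5 + sin(2*z)/10 + ∫(-4*z*sin(3*z)/3) dz.
Step 6. Integrate ∫(-4*z*sin(3*z)/3) dz by parts with u = z, dv = (-4*sin(3*z)/3) dz, so v = 4*cos(3*z)/9: now -z**2*sin(2*z)/5 + 2*z**2*sin(3*z)/3 - z*cos(2*z)/5 + 4*z*cos(3*z)/9 + sin(2*z)/10 + ∫(-4*cos(3*z)/9) dz.
Step 7. Evaluate the standard form: now -z**2*sin(2*z)/5 + 2*z**2*sin(3*z)/3 - z*cos(2*z)/5 + 4*z*cos(3*z)/9 + sin(2*z)/10 - 4*sin(3*z)/27.
Answer: -z**2*sin(2*z)/5 + 2*z**2*sin(3*z)/3 - z*cos(2*z)/5 + 4*z*cos(3*z)/9 + sin(2*z)/10 - 4*sin(3*z)/27.


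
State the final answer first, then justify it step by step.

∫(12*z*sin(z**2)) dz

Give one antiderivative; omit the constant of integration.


The answer is -6*cos(z**2).
Step 1. Substitute u = z**2, turning ∫(12*z*sin(z**2)) dz into ∫(6*sin(u)) du: now ∫(6*sin(u)) du.
Step 2. Evaluate the standard form: now -6*cos(u).
Step 3. Substitute back u = z**2: now -6*cos(z**2).
Answer: -6*cos(z**2).


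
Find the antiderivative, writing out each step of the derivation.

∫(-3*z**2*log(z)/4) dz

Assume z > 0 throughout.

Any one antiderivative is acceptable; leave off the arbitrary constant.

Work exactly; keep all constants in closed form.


Step 1. Integrate ∫(-3*z**2*log(z)/4) dz by parts with u = log(z), dv = (-3*z**2/4) dz, so v = -z**3/4 [assuming z > 0]: now -z**3*log(z)/4 + ∫(z**2/4) dz.
Step 2. Evaluate the standard form: now -z**3*log(z)/4 + z**3/12.
Answer: -z**3*log(z)/4 + z**3/12.


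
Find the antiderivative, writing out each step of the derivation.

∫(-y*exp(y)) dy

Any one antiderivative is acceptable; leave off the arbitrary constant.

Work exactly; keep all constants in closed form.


Step 1. Integrate ∫(-y*exp(y)) dy by parts with u = y, dv = (-exp(y)) dy, so v = -exp(y): now -y*exp(y) + ∫(exp(y)) dy.
Step 2. Evaluate the standard form: now -y*exp(y) + exp(y).
Answer: -y*exp(y) + exp(y).


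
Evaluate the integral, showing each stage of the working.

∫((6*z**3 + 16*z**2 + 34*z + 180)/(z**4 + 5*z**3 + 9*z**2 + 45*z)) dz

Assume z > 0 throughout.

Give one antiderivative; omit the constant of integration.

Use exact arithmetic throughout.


Step 1. Decompose ∫((6*z**3 + 16*z**2 + 34*z + 180)/(z**4 + 5*z**3 + 9*z**2 + 45*z)) dz by partial fractions, (6*z**3 + 16*z**2 + 34*z + 180)/(z**4 + 5*z**3 + 9*z**2 + 45*z) = -4/(z**2 + 9) + 2/(z + 5) + 4/z: now ∫(4/z) dz + ∫(2/(z + 5)) dz + ∫(-4/(z**2 + 9)) dz.
Step 2. Evaluate the standard form [assuming z > 0]: now 4*log(z) + ∫(2/(z + 5)) dz + ∫(-4/(z**2 + 9)) dz.
Step 3. Evaluate the standard form [assuming z > -5]: now 4*log(z) + 2*log(z + 5) + ∫(-4/(z**2 + 9)) dz.
Step 4. Evaluate the standard form: now 4*log(z) + 2*log(z + 5) - 4*atan(z/3)/3.
Answer: 4*log(z) + 2*log(z + 5) - 4*atan(z/3)/3.


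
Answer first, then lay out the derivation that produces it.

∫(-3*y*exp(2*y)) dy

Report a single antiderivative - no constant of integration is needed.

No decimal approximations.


The answer is -3*y*exp(2*y)/2 + 3*exp(2*y)/4.
Step 1. Integrate ∫(-3*y*exp(2*y)) dy by parts with u = y, dv = (-3*exp(2*y)) dy, so v = -3*exp(2*y)/2: now -3*y*exp(2*y)/2 + ∫(3*exp(2*y)/2) dy.
Step 2. Evaluate the standard form: now -3*y*exp(2*y)/2 + 3*exp(2*y)/4.
Answer: -3*y*exp(2*y)/2 + 3*exp(2*y)/4.


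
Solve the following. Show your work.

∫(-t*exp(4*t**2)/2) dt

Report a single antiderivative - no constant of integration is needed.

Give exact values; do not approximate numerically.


Step 1. Substitute u = t**2, turning ∫(-t*exp(4*t**2)/2) dt into ∫(-exp(4*u)/4) du: now ∫(-exp(4*u)/4) du.
Step 2. Evaluate the standard form: now -exp(4*u)/16.
Step 3. Substitute back u = t**2: now -exp(4*t**2)/16.
Answer: -exp(4*t**2)/16.


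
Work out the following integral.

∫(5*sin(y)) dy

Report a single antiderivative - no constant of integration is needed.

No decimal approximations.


Answer: -5*cos(y).


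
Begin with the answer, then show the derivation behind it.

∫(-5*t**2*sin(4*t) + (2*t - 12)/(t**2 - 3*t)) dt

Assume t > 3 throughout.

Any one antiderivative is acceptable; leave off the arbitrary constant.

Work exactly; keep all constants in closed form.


The answer is 5*t**2*cos(4*t)/4 - 5*t*sin(4*t)/8 + 4*log(t) - 2*log(t - 3) - 5*cos(4*t)/32.
Step 1. Rewrite: now ∫(-5*t**2*sin(4*t)) dt + ∫((2*t - 12)/(t**2 - 3*t)) dt.
Step 2. Integrate ∫(-5*t**2*sin(4*t)) dt by parts with u = t**2, dv = (-5*sin(4*t)) dt, so v = 5*cos(4*t)/4: now 5*t**2*cos(4*t)/4 + ∫(-5*t*cos(4*t)/2) dt + ∫((2*t - 12)/(t**2 - 3*t)) dt.
Step 3. Integrate ∫(-5*t*cos(4*t)/2) dt by parts with u = t, dv = (-5*cos(4*t)/2) dt, so v = -5*sin(4*t)/8: now 5*t**2*cos(4*t)/4 - 5*t*sin(4*t)/8 + ∫((2*t - 12)/(t**2 - 3*t)) dt + ∫(5*sin(4*t)/8) dt.
Step 4. Evaluate the standard form: now 5*t**2*cos(4*t)/4 - 5*t*sin(4*t)/8 - 5*cos(4*t)/32 + ∫((2*t - 12)/(t**2 - 3*t)) dt.
Step 5. Decompose ∫((2*t - 12)/(t**2 - 3*t)) dt by partial fractions, (2*t - 12)/(t**2 - 3*t) = -2/(t - 3) + 4/t: now 5*t**2*cos(4*t)/4 - 5*t*sin(4*t)/8 - 5*cos(4*t)/32 + ∫(4/t) dt + ∫(-2/(t - 3)) dt.
Step 6. Evaluate the standard form [assuming t > 3]: now 5*t**2*cos(4*t)/4 - 5*t*sin(4*t)/8 - 2*log(t - 3) - 5*cos(4*t)/32 + ∫(4/t) dt.
Step 7. Evaluate the standard form [assuming t > 0]: now 5*t**2*cos(4*t)/4 - 5*t*sin(4*t)/8 + 4*log(t) - 2*log(t - 3) - 5*cos(4*t)/32.
Answer: 5*t**2*cos(4*t)/4 - 5*t*sin(4*t)/8 + 4*log(t) - 2*log(t - 3) - 5*cos(4*t)/32.


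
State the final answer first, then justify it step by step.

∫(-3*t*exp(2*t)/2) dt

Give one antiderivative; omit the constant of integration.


The answer is -3*t*exp(2*t)/4 + 3*exp(2*t)/8.
Step 1. Integrate ∫(-3*t*exp(2*t)/2) dt by parts with u = t, dv = (-3*exp(2*t)/2) dt, so v = -3*exp(2*t)/4: now -3*t*exp(2*t)/4 + ∫(3*exp(2*t)/4) dt.
Step 2. Evaluate the standard form: now -3*t*exp(2*t)/4 + 3*exp(2*t)/8.
Answer: -3*t*exp(2*t)/4 + 3*exp(2*t)/8.


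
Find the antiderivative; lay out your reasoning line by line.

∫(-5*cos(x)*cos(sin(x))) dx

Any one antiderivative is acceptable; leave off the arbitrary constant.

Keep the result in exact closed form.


Step 1. Substitute u = sin(x), turning ∫(-5*cos(x)*cos(sin(x))) dx into ∫(-5*cos(u)) du: now ∫(-5*cos(u)) du.
Step 2. Evaluate the standard form: now -5*sin(u).
Step 3. Substitute back u = sin(x): now -5*sin(sin(x)).
Answer: -5*sin(sin(x)).


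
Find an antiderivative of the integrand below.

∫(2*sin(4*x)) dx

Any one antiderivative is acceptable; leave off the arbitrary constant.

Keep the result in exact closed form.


Answer: -cos(4*x)/2.


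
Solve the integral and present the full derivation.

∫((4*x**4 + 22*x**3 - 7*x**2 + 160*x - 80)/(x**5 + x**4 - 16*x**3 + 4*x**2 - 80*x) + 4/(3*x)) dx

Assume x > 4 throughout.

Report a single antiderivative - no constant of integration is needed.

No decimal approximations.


Step 1. Rewrite: now ∫(4/(3*x)) dx + ∫((4*x**4 + 22*x**3 - 7*x**2 + 160*x - 80)/(x**5 + x**4 - 16*x**3 + 4*x**2 - 80*x)) dx.
Step 2. Evaluate the standard form [assuming x > 0]: now 4*log(x)/3 + ∫((4*x**4 + 22*x**3 - 7*x**2 + 160*x - 80)/(x**5 + x**4 - 16*x**3 + 4*x**2 - 80*x)) dx.
Step 3. Decompose ∫((4*x**4 + 22*x**3 - 7*x**2 + 160*x - 80)/(x**5 + x**4 - 16*x**3 + 4*x**2 - 80*x)) dx by partial fractions, (4*x**4 + 22*x**3 - 7*x**2 + 160*x - 80)/(x**5 + x**4 - 16*x**3 + 4*x**2 - 80*x) = -3/(x**2 + 4) - 1/(x + 5) + 4/(x - 4) + 1/x: now 4*log(x)/3 + ∫(1/x) dx + ∫(4/(x - 4)) dx + ∫(-1/(x + 5)) dx + ∫(-3/(x**2 + 4)) dx.
Step 4. Evaluate the standard form [assuming x > -5]: now 4*log(x)/3 - log(x + 5) + ∫(1/x) dx + ∫(4/(x - 4)) dx + ∫(-3/(x**2 + 4)) dx.
Step 5. Evaluate the standard form [assuming x > 4]: now 4*log(x)/3 + 4*log(x - 4) - log(x + 5) + ∫(1/x) dx + ∫(-3/(x**2 + 4)) dx.
Step 6. Evaluate the standard form [assuming x > 0]: now 7*log(x)/3 + 4*log(x - 4) - log(x + 5) + ∫(-3/(x**2 + 4)) dx.
Step 7. Evaluate the standard form: now 7*log(x)/3 + 4*log(x - 4) - log(x + 5) - 3*atan(x/2)/2.
Answer: 7*log(x)/3 + 4*log(x - 4) - log(x + 5) - 3*atan(x/2)/2.


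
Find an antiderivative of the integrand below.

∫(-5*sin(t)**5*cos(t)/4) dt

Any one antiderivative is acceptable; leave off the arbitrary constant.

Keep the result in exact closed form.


Answer: -5*sin(t)**6/24.


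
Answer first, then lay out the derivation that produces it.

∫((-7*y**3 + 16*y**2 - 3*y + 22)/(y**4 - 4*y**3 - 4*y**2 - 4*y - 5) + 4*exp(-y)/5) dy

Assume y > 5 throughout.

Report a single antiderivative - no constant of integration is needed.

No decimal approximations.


The answer is -3*log(y - 5) - 4*log(y + 1) - atan(y) - 4*exp(-y)/5.
Step 1. Rewrite: now ∫((-7*y**3 + 16*y**2 - 3*y + 22)/(y**4 - 4*y**3 - 4*y**2 - 4*y - 5)) dy + ∫(4*exp(-y)/5) dy.
Step 2. Decompose ∫((-7*y**3 + 16*y**2 - 3*y + 22)/(y**4 - 4*y**3 - 4*y**2 - 4*y - 5)) dy by partial fractions, (-7*y**3 + 16*y**2 - 3*y + 22)/(y**4 - 4*y**3 - 4*y**2 - 4*y - 5) = -1/(y**2 + 1) - 4/(y + 1) - 3/(y - 5): now ∫(-3/(y - 5)) dy + ∫(-4/(y + 1)) dy + ∫(-1/(y**2 + 1)) dy + ∫(4*exp(-y)/5) dy.
Step 3. Evaluate the standard form [assuming y > -1]: now -4*log(y + 1) + ∫(-3/(y - 5)) dy + ∫(-1/(y**2 + 1)) dy + ∫(4*exp(-y)/5) dy.
Step 4. Evaluate the standard form [assuming y > 5]: now -3*log(y - 5) - 4*log(y + 1) + ∫(-1/(y**2 + 1)) dy + ∫(4*exp(-y)/5) dy.
Step 5. Evaluate the standard form: now -3*log(y - 5) - 4*log(y + 1) - atan(y) + ∫(4*exp(-y)/5) dy.
Step 6. Evaluate the standard form: now -3*log(y - 5) - 4*log(y + 1) - atan(y) - 4*exp(-y)/5.
Answer: -3*log(y - 5) - 4*log(y + 1) - atan(y) - 4*exp(-y)/5.


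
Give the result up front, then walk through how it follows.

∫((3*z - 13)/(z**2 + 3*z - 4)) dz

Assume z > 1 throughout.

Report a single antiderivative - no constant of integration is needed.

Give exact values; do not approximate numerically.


The answer is -2*log(z - 1) + 5*log(z + 4).
Step 1. Decompose ∫((3*z - 13)/(z**2 + 3*z - 4)) dz by partial fractions, (3*z - 13)/(z**2 + 3*z - 4) = 5/(z + 4) - 2/(z - 1): now ∫(-2/(z - 1)) dz + ∫(5/(z + 4)) dz.
Step 2. Evaluate the standard form [assuming z > 1]: now -2*log(z - 1) + ∫(5/(z + 4)) dz.
Step 3. Evaluate the standard form [assuming z > -4]: now -2*log(z - 1) + 5*log(z + 4).
Answer: -2*log(z - 1) + 5*log(z + 4).


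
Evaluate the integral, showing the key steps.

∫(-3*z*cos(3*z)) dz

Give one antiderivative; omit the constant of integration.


Step 1. Integrate ∫(-3*z*cos(3*z)) dz by parts with u = z, dv = (-3*cos(3*z)) dz, so v = -sin(3*z): now -z*sin(3*z) + ∫(sin(3*z)) dz.
Step 2. Evaluate the standard form: now -z*sin(3*z) - cos(3*z)/3.
Answer: -z*sin(3*z) - cos(3*z)/3.


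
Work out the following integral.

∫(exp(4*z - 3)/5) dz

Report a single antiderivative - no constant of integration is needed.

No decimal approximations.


Answer: exp(4*z - 3)/20.


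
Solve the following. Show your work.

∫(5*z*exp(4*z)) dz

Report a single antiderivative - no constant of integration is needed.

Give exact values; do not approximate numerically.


Step 1. Integrate ∫(5*z*exp(4*z)) dz by parts with u = z, dv = (5*exp(4*z)) dz, so v = 5*exp(4*z)/4: now 5*z*exp(4*z)/4 + ∫(-5*exp(4*z)/4) dz.
Step 2. Evaluate the standard form: now 5*z*exp(4*z)/4 - 5*exp(4*z)/16.
Answer: 5*z*exp(4*z)/4 - 5*exp(4*z)/16.


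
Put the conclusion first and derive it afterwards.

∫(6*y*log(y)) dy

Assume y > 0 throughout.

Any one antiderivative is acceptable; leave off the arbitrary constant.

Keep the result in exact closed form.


The answer is 3*y**2*log(y) - 3*y**2/2.
Step 1. Integrate ∫(6*y*log(y)) dy by parts with u = log(y), dv = (6*y) dy, so v = 3*y**2 [assuming y > 0]: now 3*y**2*log(y) + ∫(-3*y) dy.
Step 2. Evaluate the standard form: now 3*y**2*log(y) - 3*y**2/2.
Answer: 3*y**2*log(y) - 3*y**2/2.


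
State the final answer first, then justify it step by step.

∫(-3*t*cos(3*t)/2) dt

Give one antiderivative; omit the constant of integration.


The answer is -t*sin(3*t)/2 - cos(3*t)/6.
Step 1. Integrate ∫(-3*t*cos(3*t)/2) dt by parts with u = t, dv = (-3*cos(3*t)/2) dt, so v = -sin(3*t)/2: now -t*sin(3*t)/2 + ∫(sin(3*t)/2) dt.
Step 2. Evaluate the standard form: now -t*sin(3*t)/2 - cos(3*t)/6.
Answer: -t*sin(3*t)/2 - cos(3*t)/6.


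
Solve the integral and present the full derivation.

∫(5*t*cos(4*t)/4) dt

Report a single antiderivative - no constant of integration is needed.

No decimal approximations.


Step 1. Integrate ∫(5*t*cos(4*t)/4) dt by parts with u = t, dv = (5*cos(4*t)/4) dt, so v = 5*sin(4*t)/16: now 5*t*sin(4*t)/16 + ∫(-5*sin(4*t)/16) dt.
Step 2. Evaluate the standard form: now 5*t*sin(4*t)/16 + 5*cos(4*t)/64.
Answer: 5*t*sin(4*t)/16 + 5*cos(4*t)/64.


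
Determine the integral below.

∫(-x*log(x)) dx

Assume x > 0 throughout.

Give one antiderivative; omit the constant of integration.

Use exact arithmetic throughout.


Answer: -x**2*log(x)/2 + x**2/4.


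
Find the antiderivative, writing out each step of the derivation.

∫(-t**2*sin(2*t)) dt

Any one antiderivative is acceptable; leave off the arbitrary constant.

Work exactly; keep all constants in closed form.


Step 1. Integrate ∫(-t**2*sin(2*t)) dt by parts with u = t**2, dv = (-sin(2*t)) dt, so v = cos(2*t)/2: now t**2*cos(2*t)/2 + ∫(-t*cos(2*t)) dt.
Step 2. Integrate ∫(-t*cos(2*t)) dt by parts with u = t, dv = (-cos(2*t)) dt, so v = -sin(2*t)/2: now t**2*cos(2*t)/2 - t*sin(2*t)/2 + ∫(sin(2*t)/2) dt.
Step 3. Evaluate the standard form: now t**2*cos(2*t)/2 - t*sin(2*t)/2 - cos(2*t)/4.
Answer: t**2*cos(2*t)/2 - t*sin(2*t)/2 - cos(2*t)/4.


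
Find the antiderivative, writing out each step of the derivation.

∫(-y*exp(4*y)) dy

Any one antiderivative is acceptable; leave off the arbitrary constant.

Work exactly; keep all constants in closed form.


Step 1. Integrate ∫(-y*exp(4*y)) dy by parts with u = y, dv = (-exp(4*y)) dy, so v = -exp(4*y)/4: now -y*exp(4*y)/4 + ∫(exp(4*y)/4) dy.
Step 2. Evaluate the standard form: now -y*exp(4*y)/4 + exp(4*y)/16.
Answer: -y*exp(4*y)/4 + exp(4*y)/16.


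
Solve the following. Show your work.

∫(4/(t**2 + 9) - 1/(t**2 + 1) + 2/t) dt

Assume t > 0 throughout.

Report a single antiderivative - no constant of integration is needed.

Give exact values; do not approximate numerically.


Step 1. Rewrite: now ∫(2/t) dt + ∫(-1/(t**2 + 1)) dt + ∫(4/(t**2 + 9)) dt.
Step 2. Evaluate the standard form: now -atan(t) + ∫(2/t) dt + ∫(4/(t**2 + 9)) dt.
Step 3. Evaluate the standard form [assuming t > 0]: now 2*log(t) - atan(t) + ∫(4/(t**2 + 9)) dt.
Step 4. Evaluate the standard form: now 2*log(t) + 4*atan(t/3)/3 - atan(t).
Answer: 2*log(t) + 4*atan(t/3)/3 - atan(t).


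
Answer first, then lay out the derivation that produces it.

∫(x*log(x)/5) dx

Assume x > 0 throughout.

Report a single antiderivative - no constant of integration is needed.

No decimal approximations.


The answer is x**2*log(x)/10 - x**2/20.
Step 1. Integrate ∫(x*log(x)/5) dx by parts with u = log(x), dv = (x/5) dx, so v = x**2/10 [assuming x > 0]: now x**2*log(x)/10 + ∫(-x/10) dx.
Step 2. Evaluate the standard form: now x**2*log(x)/10 - x**2/20.
Answer: x**2*log(x)/10 - x**2/20.


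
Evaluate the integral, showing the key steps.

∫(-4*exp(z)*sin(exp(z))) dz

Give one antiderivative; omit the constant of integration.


Step 1. Substitute u = exp(z), turning ∫(-4*exp(z)*sin(exp(z))) dz into ∫(-4*sin(u)) du: now ∫(-4*sin(u)) du.
Step 2. Evaluate the standard form: now 4*cos(u).
Step 3. Substitute back u = exp(z): now 4*cos(exp(z)).
Answer: 4*cos(exp(z)).


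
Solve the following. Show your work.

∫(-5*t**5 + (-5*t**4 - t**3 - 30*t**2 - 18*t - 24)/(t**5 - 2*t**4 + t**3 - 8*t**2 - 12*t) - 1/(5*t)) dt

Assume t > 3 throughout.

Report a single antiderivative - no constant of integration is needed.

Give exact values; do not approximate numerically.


Step 1. Rewrite: now ∫(-1/(5*t)) dt + ∫(-5*t**5) dt + ∫((-5*t**4 - t**3 - 30*t**2 - 18*t - 24)/(t**5 - 2*t**4 + t**3 - 8*t**2 - 12*t)) dt.
Step 2. Evaluate the standard form [assuming t > 0]: now -log(t)/5 + ∫(-5*t**5) dt + ∫((-5*t**4 - t**3 - 30*t**2 - 18*t - 24)/(t**5 - 2*t**4 + t**3 - 8*t**2 - 12*t)) dt.
Step 3. Evaluate the standard form: now -5*t**6/6 - log(t)/5 + ∫((-5*t**4 - t**3 - 30*t**2 - 18*t - 24)/(t**5 - 2*t**4 + t**3 - 8*t**2 - 12*t)) dt.
Step 4. Decompose ∫((-5*t**4 - t**3 - 30*t**2 - 18*t - 24)/(t**5 - 2*t**4 + t**3 - 8*t**2 - 12*t)) dt by partial fractions, (-5*t**4 - t**3 - 30*t**2 - 18*t - 24)/(t**5 - 2*t**4 + t**3 - 8*t**2 - 12*t) = 2/(t**2 + 4) - 2/(t + 1) - 5/(t - 3) + 2/t: now -5*t**6/6 - log(t)/5 + ∫(2/t) dt + ∫(-5/(t - 3)) dt + ∫(-2/(t + 1)) dt + ∫(2/(t**2 + 4)) dt.
Step 5. Evaluate the standard form [assuming t > 0]: now -5*t**6/6 + 9*log(t)/5 + ∫(-5/(t - 3)) dt + ∫(-2/(t + 1)) dt + ∫(2/(t**2 + 4)) dt.
Step 6. Evaluate the standard form [assuming t > 3]: now -5*t**6/6 + 9*log(t)/5 - 5*log(t - 3) + ∫(-2/(t + 1)) dt + ∫(2/(t**2 + 4)) dt.
Step 7. Evaluate the standard form [assuming t > -1]: now -5*t**6/6 + 9*log(t)/5 - 5*log(t - 3) - 2*log(t + 1) + ∫(2/(t**2 + 4)) dt.
Step 8. Evaluate the standard form: now -5*t**6/6 + 9*log(t)/5 - 5*log(t - 3) - 2*log(t + 1) + atan(t/2).
Answer: -5*t**6/6 + 9*log(t)/5 - 5*log(t - 3) - 2*log(t + 1) + atan(t/2).


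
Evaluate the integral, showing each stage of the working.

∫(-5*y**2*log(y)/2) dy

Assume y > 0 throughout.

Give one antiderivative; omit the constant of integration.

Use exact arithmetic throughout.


Step 1. Integrate ∫(-5*y**2*log(y)/2) dy by parts with u = log(y), dv = (-5*y**2/2) dy, so v = -5*y**3/6 [assuming y > 0]: now -5*y**3*log(y)/6 + ∫(5*y**2/6) dy.
Step 2. Evaluate the standard form: now -5*y**3*log(y)/6 + 5*y**3/18.
Answer: -5*y**3*log(y)/6 + 5*y**3/18.


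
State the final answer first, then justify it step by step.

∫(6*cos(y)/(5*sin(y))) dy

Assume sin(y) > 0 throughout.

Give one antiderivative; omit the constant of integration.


The answer is 6*log(sin(y))/5.
Step 1. Substitute u = sin(y), turning ∫(6*cos(y)/(5*sin(y))) dy into ∫(6/(5*u)) du: now ∫(6/(5*u)) du.
Step 2. Evaluate the standard form [assuming u > 0]: now 6*log(u)/5.
Step 3. Substitute back u = sin(y): now 6*log(sin(y))/5.
Answer: 6*log(sin(y))/5.


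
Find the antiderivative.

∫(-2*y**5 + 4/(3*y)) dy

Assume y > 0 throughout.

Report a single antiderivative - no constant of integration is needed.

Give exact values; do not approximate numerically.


Answer: -y**6/3 + 4*log(y)/3.


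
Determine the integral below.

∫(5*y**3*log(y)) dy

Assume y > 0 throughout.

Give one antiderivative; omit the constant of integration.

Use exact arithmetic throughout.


Answer: 5*y**4*log(y)/4 - 5*y**4/16.


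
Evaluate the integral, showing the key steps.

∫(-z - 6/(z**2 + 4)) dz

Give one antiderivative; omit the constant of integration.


Step 1. Rewrite: now ∫(-z) dz + ∫(-6/(z**2 + 4)) dz.
Step 2. Evaluate the standard form: now -z**2/2 + ∫(-6/(z**2 + 4)) dz.
Step 3. Evaluate the standard form: now -z**2/2 - 3*atan(z/2).
Answer: -z**2/2 - 3*atan(z/2).


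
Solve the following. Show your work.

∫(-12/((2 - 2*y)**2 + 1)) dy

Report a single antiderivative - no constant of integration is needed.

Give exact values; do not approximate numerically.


Step 1. Substitute u = 2 - 2*y, turning ∫(-12/((2 - 2*y)**2 + 1)) dy into ∫(6/(u**2 + 1)) du: now ∫(6/(u**2 + 1)) du.
Step 2. Evaluate the standard form: now 6*atan(u).
Step 3. Substitute back u = 2 - 2*y: now -6*atan(2*y - 2).
Answer: -6*atan(2*y - 2).


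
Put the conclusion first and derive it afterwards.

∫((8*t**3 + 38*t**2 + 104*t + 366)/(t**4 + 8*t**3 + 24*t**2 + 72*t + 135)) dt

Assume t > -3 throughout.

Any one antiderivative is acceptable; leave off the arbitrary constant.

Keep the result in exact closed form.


The answer is 5*log(t + 3) + 3*log(t + 5) + 4*atan(t/3)/3.
Step 1. Decompose ∫((8*t**3 + 38*t**2 + 104*t + 366)/(t**4 + 8*t**3 + 24*t**2 + 72*t + 135)) dt by partial fractions, (8*t**3 + 38*t**2 + 104*t + 366)/(t**4 + 8*t**3 + 24*t**2 + 72*t + 135) = 4/(t**2 + 9) + 3/(t + 5) + 5/(t + 3): now ∫(5/(t + 3)) dt + ∫(3/(t + 5)) dt + ∫(4/(t**2 + 9)) dt.
Step 2. Evaluate the standard form [assuming t > -3]: now 5*log(t + 3) + ∫(3/(t + 5)) dt + ∫(4/(t**2 + 9)) dt.
Step 3. Evaluate the standard form [assuming t > -5]: now 5*log(t + 3) + 3*log(t + 5) + ∫(4/(t**2 + 9)) dt.
Step 4. Evaluate the standard form: now 5*log(t + 3) + 3*log(t + 5) + 4*atan(t/3)/3.
Answer: 5*log(t + 3) + 3*log(t + 5) + 4*atan(t/3)/3.


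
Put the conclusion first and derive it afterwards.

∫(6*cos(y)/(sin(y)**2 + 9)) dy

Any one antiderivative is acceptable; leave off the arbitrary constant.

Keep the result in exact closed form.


The answer is 2*atan(sin(y)/3).
Step 1. Substitute u = sin(y), turning ∫(6*cos(y)/(sin(y)**2 + 9)) dy into ∫(6/(u**2 + 9)) du: now ∫(6/(u**2 + 9)) du.
Step 2. Evaluate the standard form: now 2*atan(u/3).
Step 3. Substitute back u = sin(y): now 2*atan(sin(y)/3).
Answer: 2*atan(sin(y)/3).


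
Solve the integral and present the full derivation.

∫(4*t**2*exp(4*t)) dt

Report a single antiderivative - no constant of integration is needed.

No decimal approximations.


Step 1. Integrate ∫(4*t**2*exp(4*t)) dt by parts with u = t**2, dv = (4*exp(4*t)) dt, so v = exp(4*t): now t**2*exp(4*t) + ∫(-2*t*exp(4*t)) dt.
Step 2. Integrate ∫(-2*t*exp(4*t)) dt by parts with u = t, dv = (-2*exp(4*t)) dt, so v = -exp(4*t)/2: now t**2*exp(4*t) - t*exp(4*t)/2 + ∫(exp(4*t)/2) dt.
Step 3. Evaluate the standard form: now t**2*exp(4*t) - t*exp(4*t)/2 + exp(4*t)/8.
Answer: t**2*exp(4*t) - t*exp(4*t)/2 + exp(4*t)/8.


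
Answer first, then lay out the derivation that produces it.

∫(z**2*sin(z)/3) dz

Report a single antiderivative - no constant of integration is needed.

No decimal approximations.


The answer is -z**2*cos(z)/3 + 2*z*sin(z)/3 + 2*cos(z)/3.
Step 1. Integrate ∫(z**2*sin(z)/3) dz by parts with u = z**2, dv = (sin(z)/3) dz, so v = -cos(z)/3: now -z**2*cos(z)/3 + ∫(2*z*cos(z)/3) dz.
Step 2. Integrate ∫(2*z*cos(z)/3) dz by parts with u = z, dv = (2*cos(z)/3) dz, so v = 2*sin(z)/3: now -z**2*cos(z)/3 + 2*z*sin(z)/3 + ∫(-2*sin(z)/3) dz.
Step 3. Evaluate the standard form: now -z**2*cos(z)/3 + 2*z*sin(z)/3 + 2*cos(z)/3.
Answer: -z**2*cos(z)/3 + 2*z*sin(z)/3 + 2*cos(z)/3.


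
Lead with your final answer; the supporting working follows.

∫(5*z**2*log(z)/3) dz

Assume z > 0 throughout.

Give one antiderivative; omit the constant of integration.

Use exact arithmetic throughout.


The answer is 5*z**3*log(z)/9 - 5*z**3/27.
Step 1. Integrate ∫(5*z**2*log(z)/3) dz by parts with u = log(z), dv = (5*z**2/3) dz, so v = 5*z**3/9 [assuming z > 0]: now 5*z**3*log(z)/9 + ∫(-5*z**2/9) dz.
Step 2. Evaluate the standard form: now 5*z**3*log(z)/9 - 5*z**3/27.
Answer: 5*z**3*log(z)/9 - 5*z**3/27.


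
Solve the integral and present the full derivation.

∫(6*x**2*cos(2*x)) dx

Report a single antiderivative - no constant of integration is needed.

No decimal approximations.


Step 1. Integrate ∫(6*x**2*cos(2*x)) dx by parts with u = x**2, dv = (6*cos(2*x)) dx, so v = 3*sin(2*x): now 3*x**2*sin(2*x) + ∫(-6*x*sin(2*x)) dx.
Step 2. Integrate ∫(-6*x*sin(2*x)) dx by parts with u = x, dv = (-6*sin(2*x)) dx, so v = 3*cos(2*x): now 3*x**2*sin(2*x) + 3*x*cos(2*x) + ∫(-3*cos(2*x)) dx.
Step 3. Evaluate the standard form: now 3*x**2*sin(2*x) + 3*x*cos(2*x) - 3*sin(2*x)/2.
Answer: 3*x**2*sin(2*x) + 3*x*cos(2*x) - 3*sin(2*x)/2.


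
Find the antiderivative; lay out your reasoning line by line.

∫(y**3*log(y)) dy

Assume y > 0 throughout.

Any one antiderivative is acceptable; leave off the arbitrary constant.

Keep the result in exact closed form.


Step 1. Integrate ∫(y**3*log(y)) dy by parts with u = log(y), dv = (y**3) dy, so v = y**4/4 [assuming y > 0]: now y**4*log(y)/4 + ∫(-y**3/4) dy.
Step 2. Evaluate the standard form: now y**4*log(y)/4 - y**4/16.
Answer: y**4*log(y)/4 - y**4/16.


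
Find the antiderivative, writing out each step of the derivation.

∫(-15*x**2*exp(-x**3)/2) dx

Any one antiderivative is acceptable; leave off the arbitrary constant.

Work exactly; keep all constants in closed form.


Step 1. Substitute u = x**3, turning ∫(-15*x**2*exp(-x**3)/2) dx into ∫(-5*exp(-u)/2) du: now ∫(-5*exp(-u)/2) du.
Step 2. Evaluate the standard form: now 5*exp(-u)/2.
Step 3. Substitute back u = x**3: now 5*exp(-x**3)/2.
Answer: 5*exp(-x**3)/2.


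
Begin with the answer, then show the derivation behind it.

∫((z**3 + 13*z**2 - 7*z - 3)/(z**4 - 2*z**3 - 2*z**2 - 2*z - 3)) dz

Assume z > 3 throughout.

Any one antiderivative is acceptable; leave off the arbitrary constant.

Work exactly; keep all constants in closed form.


The answer is 3*log(z - 3) - 2*log(z + 1) + 4*atan(z).
Step 1. Decompose ∫((z**3 + 13*z**2 - 7*z - 3)/(z**4 - 2*z**3 - 2*z**2 - 2*z - 3)) dz by partial fractions, (z**3 + 13*z**2 - 7*z - 3)/(z**4 - 2*z**3 - 2*z**2 - 2*z - 3) = 4/(z**2 + 1) - 2/(z + 1) + 3/(z - 3): now ∫(3/(z - 3)) dz + ∫(-2/(z + 1)) dz + ∫(4/(z**2 + 1)) dz.
Step 2. Evaluate the standard form [assuming z > 3]: now 3*log(z - 3) + ∫(-2/(z + 1)) dz + ∫(4/(z**2 + 1)) dz.
Step 3. Evaluate the standard form [assuming z > -1]: now 3*log(z - 3) - 2*log(z + 1) + ∫(4/(z**2 + 1)) dz.
Step 4. Evaluate the standard form: now 3*log(z - 3) - 2*log(z + 1) + 4*atan(z).
Answer: 3*log(z - 3) - 2*log(z + 1) + 4*atan(z).


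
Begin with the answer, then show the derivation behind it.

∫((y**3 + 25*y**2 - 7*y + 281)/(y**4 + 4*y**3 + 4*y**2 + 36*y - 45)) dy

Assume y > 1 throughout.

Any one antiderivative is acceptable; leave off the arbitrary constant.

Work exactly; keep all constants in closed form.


The answer is 5*log(y - 1) - 4*log(y + 5) - 4*atan(y/3)/3.
Step 1. Decompose ∫((y**3 + 25*y**2 - 7*y + 281)/(y**4 + 4*y**3 + 4*y**2 + 36*y - 45)) dy by partial fractions, (y**3 + 25*y**2 - 7*y + 281)/(y**4 + 4*y**3 + 4*y**2 + 36*y - 45) = -4/(y**2 + 9) - 4/(y + 5) + 5/(y - 1): now ∫(5/(y - 1)) dy + ∫(-4/(y + 5)) dy + ∫(-4/(y**2 + 9)) dy.
Step 2. Evaluate the standard form [assuming y > -5]: now -4*log(y + 5) + ∫(5/(y - 1)) dy + ∫(-4/(y**2 + 9)) dy.
Step 3. Evaluate the standard form [assuming y > 1]: now 5*log(y - 1) - 4*log(y + 5) + ∫(-4/(y**2 + 9)) dy.
Step 4. Evaluate the standard form: now 5*log(y - 1) - 4*log(y + 5) - 4*atan(y/3)/3.
Answer: 5*log(y - 1) - 4*log(y + 5) - 4*atan(y/3)/3.


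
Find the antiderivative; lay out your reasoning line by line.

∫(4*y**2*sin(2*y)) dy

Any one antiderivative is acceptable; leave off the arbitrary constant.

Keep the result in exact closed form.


Step 1. Integrate ∫(4*y**2*sin(2*y)) dy by parts with u = y**2, dv = (4*sin(2*y)) dy, so v = -2*cos(2*y): now -2*y**2*cos(2*y) + ∫(4*y*cos(2*y)) dy.
Step 2. Integrate ∫(4*y*cos(2*y)) dy by parts with u = y, dv = (4*cos(2*y)) dy, so v = 2*sin(2*y): now -2*y**2*cos(2*y) + 2*y*sin(2*y) + ∫(-2*sin(2*y)) dy.
Step 3. Evaluate the standard form: now -2*y**2*cos(2*y) + 2*y*sin(2*y) + cos(2*y).
Answer: -2*y**2*cos(2*y) + 2*y*sin(2*y) + cos(2*y).


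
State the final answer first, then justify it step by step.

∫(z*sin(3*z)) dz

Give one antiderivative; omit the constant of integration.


The answer is -z*cos(3*z)/3 + sin(3*z)/9.
Step 1. Integrate ∫(z*sin(3*z)) dz by parts with u = z, dv = (sin(3*z)) dz, so v = -cos(3*z)/3: now -z*cos(3*z)/3 + ∫(cos(3*z)/3) dz.
Step 2. Evaluate the standard form: now -z*cos(3*z)/3 + sin(3*z)/9.
Answer: -z*cos(3*z)/3 + sin(3*z)/9.


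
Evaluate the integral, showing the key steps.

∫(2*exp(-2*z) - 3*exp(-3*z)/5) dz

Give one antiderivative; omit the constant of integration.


Step 1. Rewrite: now ∫(-3*exp(-3*z)/5) dz + ∫(2*exp(-2*z)) dz.
Step 2. Evaluate the standard form: now ∫(-3*exp(-3*z)/5) dz - exp(-2*z).
Step 3. Evaluate the standard form: now -exp(-2*z) + exp(-3*z)/5.
Answer: -exp(-2*z) + exp(-3*z)/5.


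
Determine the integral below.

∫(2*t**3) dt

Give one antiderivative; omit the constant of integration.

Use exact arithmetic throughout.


Answer: t**4/2.


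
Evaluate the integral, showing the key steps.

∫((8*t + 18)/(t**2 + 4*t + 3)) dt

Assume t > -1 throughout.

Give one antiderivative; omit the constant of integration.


Step 1. Decompose ∫((8*t + 18)/(t**2 + 4*t + 3)) dt by partial fractions, (8*t + 18)/(t**2 + 4*t + 3) = 3/(t + 3) + 5/(t + 1): now ∫(5/(t + 1)) dt + ∫(3/(t + 3)) dt.
Step 2. Evaluate the standard form [assuming t > -3]: now 3*log(t + 3) + ∫(5/(t + 1)) dt.
Step 3. Evaluate the standard form [assuming t > -1]: now 5*log(t + 1) + 3*log(t + 3).
Answer: 5*log(t + 1) + 3*log(t + 3).


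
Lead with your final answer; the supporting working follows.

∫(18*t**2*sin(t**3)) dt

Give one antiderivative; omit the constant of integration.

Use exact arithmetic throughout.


The answer is -6*cos(t**3).
Step 1. Substitute u = t**3, turning ∫(18*t**2*sin(t**3)) dt into ∫(6*sin(u)) du: now ∫(6*sin(u)) du.
Step 2. Evaluate the standard form: now -6*cos(u).
Step 3. Substitute back u = t**3: now -6*cos(t**3).
Answer: -6*cos(t**3).


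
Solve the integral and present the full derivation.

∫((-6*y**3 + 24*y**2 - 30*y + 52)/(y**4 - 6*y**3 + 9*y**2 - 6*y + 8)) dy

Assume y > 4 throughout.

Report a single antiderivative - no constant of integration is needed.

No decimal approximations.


Step 1. Decompose ∫((-6*y**3 + 24*y**2 - 30*y + 52)/(y**4 - 6*y**3 + 9*y**2 - 6*y + 8)) dy by partial fractions, (-6*y**3 + 24*y**2 - 30*y + 52)/(y**4 - 6*y**3 + 9*y**2 - 6*y + 8) = 4/(y**2 + 1) - 4/(y - 2) - 2/(y - 4): now ∫(-2/(y - 4)) dy + ∫(-4/(y - 2)) dy + ∫(4/(y**2 + 1)) dy.
Step 2. Evaluate the standard form [assuming y > 2]: now -4*log(y - 2) + ∫(-2/(y - 4)) dy + ∫(4/(y**2 + 1)) dy.
Step 3. Evaluate the standard form [assuming y > 4]: now -2*log(y - 4) - 4*log(y - 2) + ∫(4/(y**2 + 1)) dy.
Step 4. Evaluate the standard form: now -2*log(y - 4) - 4*log(y - 2) + 4*atan(y).
Answer: -2*log(y - 4) - 4*log(y - 2) + 4*atan(y).


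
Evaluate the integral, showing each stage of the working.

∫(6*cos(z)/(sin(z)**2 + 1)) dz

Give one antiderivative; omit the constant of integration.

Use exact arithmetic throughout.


Step 1. Substitute u = sin(z), turning ∫(6*cos(z)/(sin(z)**2 + 1)) dz into ∫(6/(u**2 + 1)) du: now ∫(6/(u**2 + 1)) du.
Step 2. Evaluate the standard form: now 6*atan(u).
Step 3. Substitute back u = sin(z): now 6*atan(sin(z)).
Answer: 6*atan(sin(z)).


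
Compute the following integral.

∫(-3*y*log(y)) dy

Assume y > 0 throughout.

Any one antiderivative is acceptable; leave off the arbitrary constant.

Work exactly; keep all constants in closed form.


Answer: -3*y**2*log(y)/2 + 3*y**2/4.


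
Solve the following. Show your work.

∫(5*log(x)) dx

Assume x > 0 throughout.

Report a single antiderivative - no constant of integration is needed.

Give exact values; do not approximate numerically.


Step 1. Integrate ∫(5*log(x)) dx by parts with u = log(x), dv = (5) dx, so v = 5*x [assuming x > 0]: now 5*x*log(x) + ∫(-5) dx.
Step 2. Evaluate the standard form: now 5*x*log(x) - 5*x.
Answer: 5*x*log(x) - 5*x.


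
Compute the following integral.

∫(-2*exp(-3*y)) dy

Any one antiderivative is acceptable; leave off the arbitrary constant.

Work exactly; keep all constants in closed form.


Answer: 2*exp(-3*y)/3.


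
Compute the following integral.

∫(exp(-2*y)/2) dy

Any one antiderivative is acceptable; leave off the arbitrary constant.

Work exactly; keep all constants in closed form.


Answer: -exp(-2*y)/4.


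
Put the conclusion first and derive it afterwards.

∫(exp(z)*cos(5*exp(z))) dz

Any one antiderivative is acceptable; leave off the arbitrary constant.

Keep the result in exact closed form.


The answer is sin(5*exp(z))/5.
Step 1. Substitute u = exp(z), turning ∫(exp(z)*cos(5*exp(z))) dz into ∫(cos(5*u)) du: now ∫(cos(5*u)) du.
Step 2. Evaluate the standard form: now sin(5*u)/5.
Step 3. Substitute back u = exp(z): now sin(5*exp(z))/5.
Answer: sin(5*exp(z))/5.


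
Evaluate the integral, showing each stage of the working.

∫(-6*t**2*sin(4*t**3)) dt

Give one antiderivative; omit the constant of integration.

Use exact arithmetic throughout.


Step 1. Substitute u = t**3, turning ∫(-6*t**2*sin(4*t**3)) dt into ∫(-2*sin(4*u)) du: now ∫(-2*sin(4*u)) du.
Step 2. Evaluate the standard form: now cos(4*u)/2.
Step 3. Substitute back u = t**3: now cos(4*t**3)/2.
Answer: cos(4*t**3)/2.


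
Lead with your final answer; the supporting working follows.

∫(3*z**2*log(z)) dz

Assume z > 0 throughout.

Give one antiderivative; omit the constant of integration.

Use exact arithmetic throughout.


The answer is z**3*log(z) - z**3/3.
Step 1. Integrate ∫(3*z**2*log(z)) dz by parts with u = log(z), dv = (3*z**2) dz, so v = z**3 [assuming z > 0]: now z**3*log(z) + ∫(-z**2) dz.
Step 2. Evaluate the standard form: now z**3*log(z) - z**3/3.
Answer: z**3*log(z) - z**3/3.


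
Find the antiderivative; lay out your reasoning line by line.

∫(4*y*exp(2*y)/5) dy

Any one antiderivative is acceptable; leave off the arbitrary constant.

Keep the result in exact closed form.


Step 1. Integrate ∫(4*y*exp(2*y)/5) dy by parts with u = y, dv = (4*exp(2*y)/5) dy, so v = 2*exp(2*y)/5: now 2*y*exp(2*y)/5 + ∫(-2*exp(2*y)/5) dy.
Step 2. Evaluate the standard form: now 2*y*exp(2*y)/5 - exp(2*y)/5.
Answer: 2*y*exp(2*y)/5 - exp(2*y)/5.


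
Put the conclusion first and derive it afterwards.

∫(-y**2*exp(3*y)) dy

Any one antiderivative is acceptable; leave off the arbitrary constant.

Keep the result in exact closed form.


The answer is -y**2*exp(3*y)/3 + 2*y*exp(3*y)/9 - 2*exp(3*y)/27.
Step 1. Integrate ∫(-y**2*exp(3*y)) dy by parts with u = y**2, dv = (-exp(3*y)) dy, so v = -exp(3*y)/3: now -y**2*exp(3*y)/3 + ∫(2*y*exp(3*y)/3) dy.
Step 2. Integrate ∫(2*y*exp(3*y)/3) dy by parts with u = y, dv = (2*exp(3*y)/3) dy, so v = 2*exp(3*y)/9: now -y**2*exp(3*y)/3 + 2*y*exp(3*y)/9 + ∫(-2*exp(3*y)/9) dy.
Step 3. Evaluate the standard form: now -y**2*exp(3*y)/3 + 2*y*exp(3*y)/9 - 2*exp(3*y)/27.
Answer: -y**2*exp(3*y)/3 + 2*y*exp(3*y)/9 - 2*exp(3*y)/27.


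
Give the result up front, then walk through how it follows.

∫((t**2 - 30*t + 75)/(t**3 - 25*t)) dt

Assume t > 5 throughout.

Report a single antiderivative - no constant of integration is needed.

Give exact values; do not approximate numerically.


The answer is -3*log(t) - log(t - 5) + 5*log(t + 5).
Step 1. Decompose ∫((t**2 - 30*t + 75)/(t**3 - 25*t)) dt by partial fractions, (t**2 - 30*t + 75)/(t**3 - 25*t) = 5/(t + 5) - 1/(t - 5) - 3/t: now ∫(-3/t) dt + ∫(-1/(t - 5)) dt + ∫(5/(t + 5)) dt.
Step 2. Evaluate the standard form [assuming t > 0]: now -3*log(t) + ∫(-1/(t - 5)) dt + ∫(5/(t + 5)) dt.
Step 3. Evaluate the standard form [assuming t > 5]: now -3*log(t) - log(t - 5) + ∫(5/(t + 5)) dt.
Step 4. Evaluate the standard form [assuming t > -5]: now -3*log(t) - log(t - 5) + 5*log(t + 5).
Answer: -3*log(t) - log(t - 5) + 5*log(t + 5).


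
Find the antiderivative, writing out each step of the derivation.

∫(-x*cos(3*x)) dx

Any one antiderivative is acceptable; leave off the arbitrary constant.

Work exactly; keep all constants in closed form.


Step 1. Integrate ∫(-x*cos(3*x)) dx by parts with u = x, dv = (-cos(3*x)) dx, so v = -sin(3*x)/3: now -x*sin(3*x)/3 + ∫(sin(3*x)/3) dx.
Step 2. Evaluate the standard form: now -x*sin(3*x)/3 - cos(3*x)/9.
Answer: -x*sin(3*x)/3 - cos(3*x)/9.


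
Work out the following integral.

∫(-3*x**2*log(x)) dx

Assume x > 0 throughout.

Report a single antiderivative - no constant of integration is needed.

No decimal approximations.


Answer: -x**3*log(x) + x**3/3.


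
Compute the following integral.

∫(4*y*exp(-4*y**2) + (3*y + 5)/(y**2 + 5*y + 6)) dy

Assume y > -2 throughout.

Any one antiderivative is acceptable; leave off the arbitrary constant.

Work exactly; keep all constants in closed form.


Answer: -log(y + 2) + 4*log(y + 3) - exp(-4*y**2)/2.


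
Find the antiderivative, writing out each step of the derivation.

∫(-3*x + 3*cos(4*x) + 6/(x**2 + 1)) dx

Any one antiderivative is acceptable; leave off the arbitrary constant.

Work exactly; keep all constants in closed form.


Step 1. Rewrite: now ∫(-3*x) dx + ∫(6/(x**2 + 1)) dx + ∫(3*cos(4*x)) dx.
Step 2. Evaluate the standard form: now -3*x**2/2 + ∫(6/(x**2 + 1)) dx + ∫(3*cos(4*x)) dx.
Step 3. Evaluate the standard form: now -3*x**2/2 + 3*sin(4*x)/4 + ∫(6/(x**2 + 1)) dx.
Step 4. Evaluate the standard form: now -3*x**2/2 + 3*sin(4*x)/4 + 6*atan(x).
Answer: -3*x**2/2 + 3*sin(4*x)/4 + 6*atan(x).


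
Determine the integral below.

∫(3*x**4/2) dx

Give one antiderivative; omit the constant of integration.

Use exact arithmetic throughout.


Answer: 3*x**5/10.


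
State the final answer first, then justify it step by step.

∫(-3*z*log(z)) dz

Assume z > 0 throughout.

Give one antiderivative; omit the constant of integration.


The answer is -3*z**2*log(z)/2 + 3*z**2/4.
Step 1. Integrate ∫(-3*z*log(z)) dz by parts with u = log(z), dv = (-3*z) dz, so v = -3*z**2/2 [assuming z > 0]: now -3*z**2*log(z)/2 + ∫(3*z/2) dz.
Step 2. Evaluate the standard form: now -3*z**2*log(z)/2 + 3*z**2/4.
Answer: -3*z**2*log(z)/2 + 3*z**2/4.


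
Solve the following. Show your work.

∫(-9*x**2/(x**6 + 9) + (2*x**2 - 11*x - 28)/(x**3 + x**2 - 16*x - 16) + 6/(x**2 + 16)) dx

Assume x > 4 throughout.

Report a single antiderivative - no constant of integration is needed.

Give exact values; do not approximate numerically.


Step 1. Rewrite: now ∫(-9*x**2/(x**6 + 9)) dx + ∫((2*x**2 - 11*x - 28)/(x**3 + x**2 - 16*x - 16)) dx + ∫(6/(x**2 + 16)) dx.
Step 2. Decompose ∫((2*x**2 - 11*x - 28)/(x**3 + x**2 - 16*x - 16)) dx by partial fractions, (2*x**2 - 11*x - 28)/(x**3 + x**2 - 16*x - 16) = 2/(x + 4) + 1/(x + 1) - 1/(x - 4): now ∫(-9*x**2/(x**6 + 9)) dx + ∫(-1/(x - 4)) dx + ∫(1/(x + 1)) dx + ∫(2/(x + 4)) dx + ∫(6/(x**2 + 16)) dx.
Step 3. Evaluate the standard form [assuming x > -4]: now 2*log(x + 4) + ∫(-9*x**2/(x**6 + 9)) dx + ∫(-1/(x - 4)) dx + ∫(1/(x + 1)) dx + ∫(6/(x**2 + 16)) dx.
Step 4. Evaluate the standard form [assuming x > 4]: now -log(x - 4) + 2*log(x + 4) + ∫(-9*x**2/(x**6 + 9)) dx + ∫(1/(x + 1)) dx + ∫(6/(x**2 + 16)) dx.
Step 5. Evaluate the standard form [assuming x > -1]: now -log(x - 4) + log(x + 1) + 2*log(x + 4) + ∫(-9*x**2/(x**6 + 9)) dx + ∫(6/(x**2 + 16)) dx.
Step 6. Substitute u = x**3, turning ∫(-9*x**2/(x**6 + 9)) dx into ∫(-3/(u**2 + 9)) du: now -log(x - 4) + log(x + 1) + 2*log(x + 4) + ∫(-3/(u**2 + 9)) du + ∫(6/(x**2 + 16)) dx.
Step 7. Evaluate the standard form: now -log(x - 4) + log(x + 1) + 2*log(x + 4) - atan(u/3) + ∫(6/(x**2 + 16)) dx.
Step 8. Substitute back u = x**3: now -log(x - 4) + log(x + 1) + 2*log(x + 4) - atan(x**3/3) + ∫(6/(x**2 + 16)) dx.
Step 9. Evaluate the standard form: now -log(x - 4) + log(x + 1) + 2*log(x + 4) + 3*atan(x/4)/2 - atan(x**3/3).
Answer: -log(x - 4) + log(x + 1) + 2*log(x + 4) + 3*atan(x/4)/2 - atan(x**3/3).
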